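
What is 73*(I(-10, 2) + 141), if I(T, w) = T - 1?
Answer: 9490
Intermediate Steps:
I(T, w) = -1 + T
73*(I(-10, 2) + 141) = 73*((-1 - 10) + 141) = 73*(-11 + 141) = 73*130 = 9490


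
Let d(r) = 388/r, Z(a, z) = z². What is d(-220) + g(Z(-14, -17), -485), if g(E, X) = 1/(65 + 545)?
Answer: -11823/6710 ≈ -1.7620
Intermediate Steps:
g(E, X) = 1/610
d(-220) + g(Z(-14, -17), -485) = 388/(-220) + 1/610 = 388*(-1/220) + 1/610 = -97/55 + 1/610 = -11823/6710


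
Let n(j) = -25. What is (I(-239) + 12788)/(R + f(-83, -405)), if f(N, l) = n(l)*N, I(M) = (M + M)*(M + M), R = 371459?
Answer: 120636/186767 ≈ 0.64592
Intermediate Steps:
I(M) = 4*M² (I(M) = (2*M)*(2*M) = 4*M²)
f(N, l) = -25*N
(I(-239) + 12788)/(R + f(-83, -405)) = (4*(-239)² + 12788)/(371459 - 25*(-83)) = (4*57121 + 12788)/(371459 + 2075) = (228484 + 12788)/373534 = 241272*(1/373534) = 120636/186767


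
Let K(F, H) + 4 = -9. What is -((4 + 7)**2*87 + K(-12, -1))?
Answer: -10514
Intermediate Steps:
K(F, H) = -13 (K(F, H) = -4 - 9 = -13)
-((4 + 7)**2*87 + K(-12, -1)) = -((4 + 7)**2*87 - 13) = -(11**2*87 - 13) = -(121*87 - 13) = -(10527 - 13) = -1*10514 = -10514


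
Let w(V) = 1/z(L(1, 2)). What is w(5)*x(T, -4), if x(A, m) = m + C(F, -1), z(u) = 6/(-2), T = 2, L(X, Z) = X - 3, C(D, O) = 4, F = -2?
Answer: 0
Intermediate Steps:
L(X, Z) = -3 + X
z(u) = -3 (z(u) = 6*(-½) = -3)
w(V) = -⅓ (w(V) = 1/(-3) = -⅓)
x(A, m) = 4 + m (x(A, m) = m + 4 = 4 + m)
w(5)*x(T, -4) = -(4 - 4)/3 = -⅓*0 = 0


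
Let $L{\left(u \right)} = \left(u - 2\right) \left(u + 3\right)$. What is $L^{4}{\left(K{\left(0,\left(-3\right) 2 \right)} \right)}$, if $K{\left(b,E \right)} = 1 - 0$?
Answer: $256$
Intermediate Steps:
$K{\left(b,E \right)} = 1$ ($K{\left(b,E \right)} = 1 + 0 = 1$)
$L{\left(u \right)} = \left(-2 + u\right) \left(3 + u\right)$
$L^{4}{\left(K{\left(0,\left(-3\right) 2 \right)} \right)} = \left(-6 + 1 + 1^{2}\right)^{4} = \left(-6 + 1 + 1\right)^{4} = \left(-4\right)^{4} = 256$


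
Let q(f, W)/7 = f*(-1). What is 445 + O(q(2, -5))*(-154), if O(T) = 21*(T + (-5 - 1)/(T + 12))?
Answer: 36019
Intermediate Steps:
q(f, W) = -7*f (q(f, W) = 7*(f*(-1)) = 7*(-f) = -7*f)
O(T) = -126/(12 + T) + 21*T (O(T) = 21*(T - 6/(12 + T)) = -126/(12 + T) + 21*T)
445 + O(q(2, -5))*(-154) = 445 + (21*(-6 + (-7*2)² + 12*(-7*2))/(12 - 7*2))*(-154) = 445 + (21*(-6 + (-14)² + 12*(-14))/(12 - 14))*(-154) = 445 + (21*(-6 + 196 - 168)/(-2))*(-154) = 445 + (21*(-½)*22)*(-154) = 445 - 231*(-154) = 445 + 35574 = 36019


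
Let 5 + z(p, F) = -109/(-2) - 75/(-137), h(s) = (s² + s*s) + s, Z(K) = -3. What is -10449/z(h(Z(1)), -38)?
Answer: -954342/4571 ≈ -208.78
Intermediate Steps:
h(s) = s + 2*s² (h(s) = (s² + s²) + s = 2*s² + s = s + 2*s²)
z(p, F) = 13713/274 (z(p, F) = -5 + (-109/(-2) - 75/(-137)) = -5 + (-109*(-½) - 75*(-1/137)) = -5 + (109/2 + 75/137) = -5 + 15083/274 = 13713/274)
-10449/z(h(Z(1)), -38) = -10449/13713/274 = -10449*274/13713 = -954342/4571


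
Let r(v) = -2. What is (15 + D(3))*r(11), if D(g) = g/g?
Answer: -32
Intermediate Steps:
D(g) = 1
(15 + D(3))*r(11) = (15 + 1)*(-2) = 16*(-2) = -32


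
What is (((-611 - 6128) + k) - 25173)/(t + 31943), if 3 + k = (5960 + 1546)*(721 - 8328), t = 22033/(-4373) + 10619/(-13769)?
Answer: -491415097126387/274713842861 ≈ -1788.8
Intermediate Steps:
t = -49972752/8601691 (t = 22033*(-1/4373) + 10619*(-1/13769) = -22033/4373 - 1517/1967 = -49972752/8601691 ≈ -5.8096)
k = -57098145 (k = -3 + (5960 + 1546)*(721 - 8328) = -3 + 7506*(-7607) = -3 - 57098142 = -57098145)
(((-611 - 6128) + k) - 25173)/(t + 31943) = (((-611 - 6128) - 57098145) - 25173)/(-49972752/8601691 + 31943) = ((-6739 - 57098145) - 25173)/(274713842861/8601691) = (-57104884 - 25173)*(8601691/274713842861) = -57130057*8601691/274713842861 = -491415097126387/274713842861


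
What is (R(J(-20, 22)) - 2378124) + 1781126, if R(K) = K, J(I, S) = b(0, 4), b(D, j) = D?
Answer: -596998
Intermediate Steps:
J(I, S) = 0
(R(J(-20, 22)) - 2378124) + 1781126 = (0 - 2378124) + 1781126 = -2378124 + 1781126 = -596998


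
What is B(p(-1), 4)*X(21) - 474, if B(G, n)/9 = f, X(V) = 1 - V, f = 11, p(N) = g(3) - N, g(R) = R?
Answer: -2454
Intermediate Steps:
p(N) = 3 - N
B(G, n) = 99 (B(G, n) = 9*11 = 99)
B(p(-1), 4)*X(21) - 474 = 99*(1 - 1*21) - 474 = 99*(1 - 21) - 474 = 99*(-20) - 474 = -1980 - 474 = -2454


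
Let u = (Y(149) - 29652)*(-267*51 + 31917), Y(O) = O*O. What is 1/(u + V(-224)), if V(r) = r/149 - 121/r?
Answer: -33376/4550927772947 ≈ -7.3339e-9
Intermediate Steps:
V(r) = -121/r + r/149 (V(r) = r*(1/149) - 121/r = r/149 - 121/r = -121/r + r/149)
Y(O) = O²
u = -136353300 (u = (149² - 29652)*(-267*51 + 31917) = (22201 - 29652)*(-13617 + 31917) = -7451*18300 = -136353300)
1/(u + V(-224)) = 1/(-136353300 + (-121/(-224) + (1/149)*(-224))) = 1/(-136353300 + (-121*(-1/224) - 224/149)) = 1/(-136353300 + (121/224 - 224/149)) = 1/(-136353300 - 32147/33376) = 1/(-4550927772947/33376) = -33376/4550927772947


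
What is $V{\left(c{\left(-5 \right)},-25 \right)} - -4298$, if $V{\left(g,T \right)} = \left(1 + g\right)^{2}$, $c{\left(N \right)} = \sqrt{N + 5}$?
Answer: $4299$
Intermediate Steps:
$c{\left(N \right)} = \sqrt{5 + N}$
$V{\left(c{\left(-5 \right)},-25 \right)} - -4298 = \left(1 + \sqrt{5 - 5}\right)^{2} - -4298 = \left(1 + \sqrt{0}\right)^{2} + 4298 = \left(1 + 0\right)^{2} + 4298 = 1^{2} + 4298 = 1 + 4298 = 4299$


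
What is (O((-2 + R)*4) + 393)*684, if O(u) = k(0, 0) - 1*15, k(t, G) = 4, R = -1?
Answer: 261288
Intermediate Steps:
O(u) = -11 (O(u) = 4 - 1*15 = 4 - 15 = -11)
(O((-2 + R)*4) + 393)*684 = (-11 + 393)*684 = 382*684 = 261288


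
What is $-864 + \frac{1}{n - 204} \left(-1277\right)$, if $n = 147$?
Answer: $- \frac{47971}{57} \approx -841.6$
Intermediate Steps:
$-864 + \frac{1}{n - 204} \left(-1277\right) = -864 + \frac{1}{147 - 204} \left(-1277\right) = -864 + \frac{1}{-57} \left(-1277\right) = -864 - - \frac{1277}{57} = -864 + \frac{1277}{57} = - \frac{47971}{57}$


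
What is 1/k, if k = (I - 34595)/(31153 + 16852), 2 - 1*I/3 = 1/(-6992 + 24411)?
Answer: -836199095/602505794 ≈ -1.3879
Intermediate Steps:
I = 104511/17419 (I = 6 - 3/(-6992 + 24411) = 6 - 3/17419 = 104511/17419 ≈ 5.9998)
k = -602505794/836199095 (k = (104511/17419 - 34595)/(31153 + 16852) = -602505794/17419/48005 = -602505794/17419*1/48005 = -602505794/836199095 ≈ -0.72053)
1/k = 1/(-602505794/836199095) = -836199095/602505794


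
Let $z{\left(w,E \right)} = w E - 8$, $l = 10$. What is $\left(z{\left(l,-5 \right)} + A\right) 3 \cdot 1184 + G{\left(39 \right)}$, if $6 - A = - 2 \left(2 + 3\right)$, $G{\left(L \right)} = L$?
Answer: $-149145$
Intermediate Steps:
$z{\left(w,E \right)} = -8 + E w$ ($z{\left(w,E \right)} = E w - 8 = -8 + E w$)
$A = 16$ ($A = 6 - - 2 \left(2 + 3\right) = 6 - \left(-2\right) 5 = 6 - -10 = 6 + 10 = 16$)
$\left(z{\left(l,-5 \right)} + A\right) 3 \cdot 1184 + G{\left(39 \right)} = \left(\left(-8 - 50\right) + 16\right) 3 \cdot 1184 + 39 = \left(-58 + 16\right) 3 \cdot 1184 + 39 = \left(-42\right) 3 \cdot 1184 + 39 = \left(-126\right) 1184 + 39 = -149184 + 39 = -149145$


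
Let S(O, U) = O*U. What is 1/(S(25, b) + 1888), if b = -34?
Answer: 1/1038 ≈ 0.00096339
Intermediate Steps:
1/(S(25, b) + 1888) = 1/(25*(-34) + 1888) = 1/(-850 + 1888) = 1/1038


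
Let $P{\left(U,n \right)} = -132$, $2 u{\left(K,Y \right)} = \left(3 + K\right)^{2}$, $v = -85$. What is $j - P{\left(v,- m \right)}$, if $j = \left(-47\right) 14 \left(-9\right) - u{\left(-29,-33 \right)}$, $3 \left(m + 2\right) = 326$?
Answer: $5716$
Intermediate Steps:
$m = \frac{320}{3}$ ($m = -2 + \frac{1}{3} \cdot 326 = -2 + \frac{326}{3} = \frac{320}{3} \approx 106.67$)
$u{\left(K,Y \right)} = \frac{\left(3 + K\right)^{2}}{2}$
$j = 5584$ ($j = \left(-47\right) 14 \left(-9\right) - \frac{\left(3 - 29\right)^{2}}{2} = \left(-658\right) \left(-9\right) - \frac{\left(-26\right)^{2}}{2} = 5922 - \frac{1}{2} \cdot 676 = 5922 - 338 = 5584$)
$j - P{\left(v,- m \right)} = 5584 - -132 = 5584 + 132 = 5716$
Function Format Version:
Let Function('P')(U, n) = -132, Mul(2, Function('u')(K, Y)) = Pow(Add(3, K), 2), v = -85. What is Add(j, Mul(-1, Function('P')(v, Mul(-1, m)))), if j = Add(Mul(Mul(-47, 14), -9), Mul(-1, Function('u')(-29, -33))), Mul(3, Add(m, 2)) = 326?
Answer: 5716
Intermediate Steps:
m = Rational(320, 3) (m = Add(-2, Mul(Rational(1, 3), 326)) = Add(-2, Rational(326, 3)) = Rational(320, 3) ≈ 106.67)
Function('u')(K, Y) = Mul(Rational(1, 2), Pow(Add(3, K), 2))
j = 5584 (j = Add(Mul(Mul(-47, 14), -9), Mul(-1, Mul(Rational(1, 2), Pow(Add(3, -29), 2)))) = Add(Mul(-658, -9), Mul(-1, Mul(Rational(1, 2), Pow(-26, 2)))) = Add(5922, Mul(-1, Mul(Rational(1, 2), 676))) = Add(5922, Mul(-1, 338)) = Add(5922, -338) = 5584)
Add(j, Mul(-1, Function('P')(v, Mul(-1, m)))) = Add(5584, Mul(-1, -132)) = Add(5584, 132) = 5716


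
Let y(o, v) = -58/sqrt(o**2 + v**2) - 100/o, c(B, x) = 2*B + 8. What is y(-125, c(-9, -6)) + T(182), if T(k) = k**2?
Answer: 165624/5 - 58*sqrt(629)/3145 ≈ 33124.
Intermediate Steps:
c(B, x) = 8 + 2*B
y(o, v) = -100/o - 58/sqrt(o**2 + v**2) (y(o, v) = -58/sqrt(o**2 + v**2) - 100/o = -100/o - 58/sqrt(o**2 + v**2))
y(-125, c(-9, -6)) + T(182) = (-100/(-125) - 58/sqrt((-125)**2 + (8 + 2*(-9))**2)) + 182**2 = (-100*(-1/125) - 58/sqrt(15625 + (8 - 18)**2)) + 33124 = (4/5 - 58/sqrt(15625 + (-10)**2)) + 33124 = (4/5 - 58/sqrt(15625 + 100)) + 33124 = (4/5 - 58*sqrt(629)/3145) + 33124 = 165624/5 - 58*sqrt(629)/3145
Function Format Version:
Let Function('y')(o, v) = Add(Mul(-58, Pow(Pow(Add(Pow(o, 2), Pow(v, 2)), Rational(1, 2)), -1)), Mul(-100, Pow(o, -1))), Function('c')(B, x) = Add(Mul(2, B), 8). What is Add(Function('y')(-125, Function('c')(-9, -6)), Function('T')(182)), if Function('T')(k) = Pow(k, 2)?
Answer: Add(Rational(165624, 5), Mul(Rational(-58, 3145), Pow(629, Rational(1, 2)))) ≈ 33124.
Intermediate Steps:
Function('c')(B, x) = Add(8, Mul(2, B))
Function('y')(o, v) = Add(Mul(-100, Pow(o, -1)), Mul(-58, Pow(Add(Pow(o, 2), Pow(v, 2)), Rational(-1, 2)))) (Function('y')(o, v) = Add(Mul(-58, Pow(Add(Pow(o, 2), Pow(v, 2)), Rational(-1, 2))), Mul(-100, Pow(o, -1))) = Add(Mul(-100, Pow(o, -1)), Mul(-58, Pow(Add(Pow(o, 2), Pow(v, 2)), Rational(-1, 2)))))
Add(Function('y')(-125, Function('c')(-9, -6)), Function('T')(182)) = Add(Add(Mul(-100, Pow(-125, -1)), Mul(-58, Pow(Add(Pow(-125, 2), Pow(Add(8, Mul(2, -9)), 2)), Rational(-1, 2)))), Pow(182, 2)) = Add(Add(Mul(-100, Rational(-1, 125)), Mul(-58, Pow(Add(15625, Pow(Add(8, -18), 2)), Rational(-1, 2)))), 33124) = Add(Add(Rational(4, 5), Mul(-58, Pow(Add(15625, Pow(-10, 2)), Rational(-1, 2)))), 33124) = Add(Add(Rational(4, 5), Mul(-58, Pow(Add(15625, 100), Rational(-1, 2)))), 33124) = Add(Add(Rational(4, 5), Mul(-58, Pow(15725, Rational(-1, 2)))), 33124) = Add(Add(Rational(4, 5), Mul(-58, Mul(Rational(1, 3145), Pow(629, Rational(1, 2))))), 33124) = Add(Add(Rational(4, 5), Mul(Rational(-58, 3145), Pow(629, Rational(1, 2)))), 33124) = Add(Rational(165624, 5), Mul(Rational(-58, 3145), Pow(629, Rational(1, 2))))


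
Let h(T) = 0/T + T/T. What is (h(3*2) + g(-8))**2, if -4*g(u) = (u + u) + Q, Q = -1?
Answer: 441/16 ≈ 27.563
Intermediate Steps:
g(u) = 1/4 - u/2 (g(u) = -((u + u) - 1)/4 = -(2*u - 1)/4 = -(-1 + 2*u)/4 = 1/4 - u/2)
h(T) = 1 (h(T) = 0 + 1 = 1)
(h(3*2) + g(-8))**2 = (1 + (1/4 - 1/2*(-8)))**2 = (1 + (1/4 + 4))**2 = (1 + 17/4)**2 = (21/4)**2 = 441/16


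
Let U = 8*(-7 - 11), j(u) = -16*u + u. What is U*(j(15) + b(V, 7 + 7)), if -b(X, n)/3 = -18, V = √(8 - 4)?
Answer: 24624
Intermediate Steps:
j(u) = -15*u
V = 2 (V = √4 = 2)
b(X, n) = 54 (b(X, n) = -3*(-18) = 54)
U = -144 (U = 8*(-18) = -144)
U*(j(15) + b(V, 7 + 7)) = -144*(-15*15 + 54) = -144*(-225 + 54) = -144*(-171) = 24624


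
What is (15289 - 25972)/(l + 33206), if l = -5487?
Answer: -10683/27719 ≈ -0.38540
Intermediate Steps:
(15289 - 25972)/(l + 33206) = (15289 - 25972)/(-5487 + 33206) = -10683/27719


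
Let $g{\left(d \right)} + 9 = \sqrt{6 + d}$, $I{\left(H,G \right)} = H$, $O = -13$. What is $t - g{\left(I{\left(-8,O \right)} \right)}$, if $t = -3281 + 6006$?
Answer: $2734 - i \sqrt{2} \approx 2734.0 - 1.4142 i$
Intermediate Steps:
$g{\left(d \right)} = -9 + \sqrt{6 + d}$
$t = 2725$
$t - g{\left(I{\left(-8,O \right)} \right)} = 2725 - \left(-9 + \sqrt{6 - 8}\right) = 2725 - \left(-9 + \sqrt{-2}\right) = 2725 - \left(-9 + i \sqrt{2}\right) = 2725 + \left(9 - i \sqrt{2}\right) = 2734 - i \sqrt{2}$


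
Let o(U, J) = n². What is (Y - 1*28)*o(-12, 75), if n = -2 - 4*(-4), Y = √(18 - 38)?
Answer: -5488 + 392*I*√5 ≈ -5488.0 + 876.54*I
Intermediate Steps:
Y = 2*I*√5 (Y = √(-20) = 2*I*√5 ≈ 4.4721*I)
n = 14 (n = -2 - 1*(-16) = -2 + 16 = 14)
o(U, J) = 196 (o(U, J) = 14² = 196)
(Y - 1*28)*o(-12, 75) = (2*I*√5 - 1*28)*196 = (2*I*√5 - 28)*196 = (-28 + 2*I*√5)*196 = -5488 + 392*I*√5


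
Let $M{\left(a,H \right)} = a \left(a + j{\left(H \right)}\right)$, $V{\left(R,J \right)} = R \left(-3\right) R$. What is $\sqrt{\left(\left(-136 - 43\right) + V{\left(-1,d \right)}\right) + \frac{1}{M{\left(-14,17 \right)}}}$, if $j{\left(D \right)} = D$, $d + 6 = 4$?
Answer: $\frac{i \sqrt{321090}}{42} \approx 13.492 i$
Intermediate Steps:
$d = -2$ ($d = -6 + 4 = -2$)
$V{\left(R,J \right)} = - 3 R^{2}$ ($V{\left(R,J \right)} = - 3 R R = - 3 R^{2}$)
$M{\left(a,H \right)} = a \left(H + a\right)$ ($M{\left(a,H \right)} = a \left(a + H\right) = a \left(H + a\right)$)
$\sqrt{\left(\left(-136 - 43\right) + V{\left(-1,d \right)}\right) + \frac{1}{M{\left(-14,17 \right)}}} = \sqrt{\left(\left(-136 - 43\right) - 3 \left(-1\right)^{2}\right) + \frac{1}{\left(-14\right) \left(17 - 14\right)}} = \sqrt{\left(-179 - 3\right) + \frac{1}{\left(-14\right) 3}} = \sqrt{\left(-179 - 3\right) + \frac{1}{-42}} = \sqrt{-182 - \frac{1}{42}} = \sqrt{- \frac{7645}{42}} = \frac{i \sqrt{321090}}{42}$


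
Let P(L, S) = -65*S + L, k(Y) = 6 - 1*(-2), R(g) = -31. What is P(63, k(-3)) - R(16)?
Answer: -426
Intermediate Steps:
k(Y) = 8 (k(Y) = 6 + 2 = 8)
P(L, S) = L - 65*S
P(63, k(-3)) - R(16) = (63 - 65*8) - 1*(-31) = (63 - 520) + 31 = -457 + 31 = -426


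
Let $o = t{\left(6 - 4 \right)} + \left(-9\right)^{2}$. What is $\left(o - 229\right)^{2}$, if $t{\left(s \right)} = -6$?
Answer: $23716$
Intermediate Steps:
$o = 75$ ($o = -6 + \left(-9\right)^{2} = -6 + 81 = 75$)
$\left(o - 229\right)^{2} = \left(75 - 229\right)^{2} = \left(-154\right)^{2} = 23716$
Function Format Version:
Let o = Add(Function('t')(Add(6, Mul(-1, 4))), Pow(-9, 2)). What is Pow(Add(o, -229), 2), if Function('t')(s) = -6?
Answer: 23716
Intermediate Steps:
o = 75 (o = Add(-6, Pow(-9, 2)) = Add(-6, 81) = 75)
Pow(Add(o, -229), 2) = Pow(Add(75, -229), 2) = Pow(-154, 2) = 23716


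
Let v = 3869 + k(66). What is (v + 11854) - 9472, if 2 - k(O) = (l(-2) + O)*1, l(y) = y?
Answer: 6189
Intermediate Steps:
k(O) = 4 - O (k(O) = 2 - (-2 + O) = 2 + (2 - O) = 4 - O)
v = 3807 (v = 3869 + (4 - 1*66) = 3869 + (4 - 66) = 3869 - 62 = 3807)
(v + 11854) - 9472 = (3807 + 11854) - 9472 = 15661 - 9472 = 6189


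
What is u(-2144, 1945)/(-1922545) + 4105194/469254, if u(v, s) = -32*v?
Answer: 1310037603383/150360321905 ≈ 8.7126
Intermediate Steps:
u(-2144, 1945)/(-1922545) + 4105194/469254 = -32*(-2144)/(-1922545) + 4105194/469254 = 68608*(-1/1922545) + 4105194*(1/469254) = -68608/1922545 + 684199/78209 = 1310037603383/150360321905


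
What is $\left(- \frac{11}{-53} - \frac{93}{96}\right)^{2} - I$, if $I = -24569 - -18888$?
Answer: $\frac{16342585977}{2876416} \approx 5681.6$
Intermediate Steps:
$I = -5681$ ($I = -24569 + 18888 = -5681$)
$\left(- \frac{11}{-53} - \frac{93}{96}\right)^{2} - I = \left(- \frac{11}{-53} - \frac{93}{96}\right)^{2} - -5681 = \left(\left(-11\right) \left(- \frac{1}{53}\right) - \frac{31}{32}\right)^{2} + 5681 = \left(\frac{11}{53} - \frac{31}{32}\right)^{2} + 5681 = \left(- \frac{1291}{1696}\right)^{2} + 5681 = \frac{1666681}{2876416} + 5681 = \frac{16342585977}{2876416}$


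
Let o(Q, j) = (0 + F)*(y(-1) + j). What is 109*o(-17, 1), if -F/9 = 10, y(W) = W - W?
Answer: -9810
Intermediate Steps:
y(W) = 0
F = -90 (F = -9*10 = -90)
o(Q, j) = -90*j (o(Q, j) = (0 - 90)*(0 + j) = -90*j)
109*o(-17, 1) = 109*(-90*1) = 109*(-90) = -9810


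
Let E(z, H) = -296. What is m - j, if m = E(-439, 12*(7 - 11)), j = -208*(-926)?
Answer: -192904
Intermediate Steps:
j = 192608
m = -296
m - j = -296 - 1*192608 = -296 - 192608 = -192904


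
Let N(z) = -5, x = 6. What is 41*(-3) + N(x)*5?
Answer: -148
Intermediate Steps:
41*(-3) + N(x)*5 = 41*(-3) - 5*5 = -123 - 25 = -148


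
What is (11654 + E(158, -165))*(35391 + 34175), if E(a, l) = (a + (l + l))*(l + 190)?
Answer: 511588364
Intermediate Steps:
E(a, l) = (190 + l)*(a + 2*l) (E(a, l) = (a + 2*l)*(190 + l) = (190 + l)*(a + 2*l))
(11654 + E(158, -165))*(35391 + 34175) = (11654 + (2*(-165)**2 + 190*158 + 380*(-165) + 158*(-165)))*(35391 + 34175) = (11654 + (2*27225 + 30020 - 62700 - 26070))*69566 = (11654 + (54450 + 30020 - 62700 - 26070))*69566 = (11654 - 4300)*69566 = 7354*69566 = 511588364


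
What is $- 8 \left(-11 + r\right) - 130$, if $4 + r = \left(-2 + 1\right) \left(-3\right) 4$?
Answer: $-106$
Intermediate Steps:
$r = 8$ ($r = -4 + \left(-2 + 1\right) \left(-3\right) 4 = -4 + \left(-1\right) \left(-3\right) 4 = -4 + 3 \cdot 4 = -4 + 12 = 8$)
$- 8 \left(-11 + r\right) - 130 = - 8 \left(-11 + 8\right) - 130 = \left(-8\right) \left(-3\right) - 130 = 24 - 130 = -106$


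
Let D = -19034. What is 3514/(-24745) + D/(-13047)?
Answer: 60735596/46121145 ≈ 1.3169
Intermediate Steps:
3514/(-24745) + D/(-13047) = 3514/(-24745) - 19034/(-13047) = 3514*(-1/24745) - 19034*(-1/13047) = -502/3535 + 19034/13047 = 60735596/46121145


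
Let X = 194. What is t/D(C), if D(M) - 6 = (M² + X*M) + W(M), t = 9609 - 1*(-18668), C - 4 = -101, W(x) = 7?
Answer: -28277/9396 ≈ -3.0095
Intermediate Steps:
C = -97 (C = 4 - 101 = -97)
t = 28277 (t = 9609 + 18668 = 28277)
D(M) = 13 + M² + 194*M (D(M) = 6 + ((M² + 194*M) + 7) = 6 + (7 + M² + 194*M) = 13 + M² + 194*M)
t/D(C) = 28277/(13 + (-97)² + 194*(-97)) = 28277/(13 + 9409 - 18818) = 28277/(-9396) = 28277*(-1/9396) = -28277/9396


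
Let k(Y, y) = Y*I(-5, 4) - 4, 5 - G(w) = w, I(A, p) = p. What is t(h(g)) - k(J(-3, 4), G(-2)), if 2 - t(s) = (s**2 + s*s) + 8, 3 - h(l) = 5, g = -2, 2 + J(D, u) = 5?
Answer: -22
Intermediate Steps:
J(D, u) = 3 (J(D, u) = -2 + 5 = 3)
G(w) = 5 - w
h(l) = -2 (h(l) = 3 - 1*5 = 3 - 5 = -2)
k(Y, y) = -4 + 4*Y (k(Y, y) = Y*4 - 4 = 4*Y - 4 = -4 + 4*Y)
t(s) = -6 - 2*s**2 (t(s) = 2 - ((s**2 + s*s) + 8) = 2 - ((s**2 + s**2) + 8) = 2 - (2*s**2 + 8) = 2 - (8 + 2*s**2) = 2 + (-8 - 2*s**2) = -6 - 2*s**2)
t(h(g)) - k(J(-3, 4), G(-2)) = (-6 - 2*(-2)**2) - (-4 + 4*3) = (-6 - 2*4) - (-4 + 12) = (-6 - 8) - 1*8 = -14 - 8 = -22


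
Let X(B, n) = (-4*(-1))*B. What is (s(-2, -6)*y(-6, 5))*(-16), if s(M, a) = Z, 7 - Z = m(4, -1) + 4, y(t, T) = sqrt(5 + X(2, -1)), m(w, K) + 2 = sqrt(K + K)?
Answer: 16*sqrt(13)*(-5 + I*sqrt(2)) ≈ -288.44 + 81.584*I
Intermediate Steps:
X(B, n) = 4*B
m(w, K) = -2 + sqrt(2)*sqrt(K) (m(w, K) = -2 + sqrt(K + K) = -2 + sqrt(2*K) = -2 + sqrt(2)*sqrt(K))
y(t, T) = sqrt(13) (y(t, T) = sqrt(5 + 4*2) = sqrt(5 + 8) = sqrt(13))
Z = 5 - I*sqrt(2) (Z = 7 - ((-2 + sqrt(2)*sqrt(-1)) + 4) = 7 - ((-2 + sqrt(2)*I) + 4) = 7 - ((-2 + I*sqrt(2)) + 4) = 7 - (2 + I*sqrt(2)) = 7 + (-2 - I*sqrt(2)) = 5 - I*sqrt(2) ≈ 5.0 - 1.4142*I)
s(M, a) = 5 - I*sqrt(2)
(s(-2, -6)*y(-6, 5))*(-16) = ((5 - I*sqrt(2))*sqrt(13))*(-16) = (sqrt(13)*(5 - I*sqrt(2)))*(-16) = -16*sqrt(13)*(5 - I*sqrt(2))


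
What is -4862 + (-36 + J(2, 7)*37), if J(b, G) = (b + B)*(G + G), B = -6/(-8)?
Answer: -6947/2 ≈ -3473.5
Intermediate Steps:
B = 3/4 (B = -6*(-1/8) = 3/4 ≈ 0.75000)
J(b, G) = 2*G*(3/4 + b) (J(b, G) = (b + 3/4)*(G + G) = (3/4 + b)*(2*G) = 2*G*(3/4 + b))
-4862 + (-36 + J(2, 7)*37) = -4862 + (-36 + ((1/2)*7*(3 + 4*2))*37) = -4862 + (-36 + ((1/2)*7*(3 + 8))*37) = -4862 + (-36 + ((1/2)*7*11)*37) = -4862 + (-36 + (77/2)*37) = -4862 + (-36 + 2849/2) = -4862 + 2777/2 = -6947/2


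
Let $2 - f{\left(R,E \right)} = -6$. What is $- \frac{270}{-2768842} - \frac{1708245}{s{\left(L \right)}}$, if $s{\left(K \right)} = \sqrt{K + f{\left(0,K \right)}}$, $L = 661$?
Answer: $\frac{135}{1384421} - \frac{569415 \sqrt{669}}{223} \approx -66045.0$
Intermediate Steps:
$f{\left(R,E \right)} = 8$ ($f{\left(R,E \right)} = 2 - -6 = 2 + 6 = 8$)
$s{\left(K \right)} = \sqrt{8 + K}$ ($s{\left(K \right)} = \sqrt{K + 8} = \sqrt{8 + K}$)
$- \frac{270}{-2768842} - \frac{1708245}{s{\left(L \right)}} = - \frac{270}{-2768842} - \frac{1708245}{\sqrt{8 + 661}} = \left(-270\right) \left(- \frac{1}{2768842}\right) - \frac{1708245}{\sqrt{669}} = \frac{135}{1384421} - 1708245 \frac{\sqrt{669}}{669} = \frac{135}{1384421} - \frac{569415 \sqrt{669}}{223}$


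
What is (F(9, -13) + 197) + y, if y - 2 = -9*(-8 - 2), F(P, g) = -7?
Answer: 282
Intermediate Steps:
y = 92 (y = 2 - 9*(-8 - 2) = 2 - 9*(-10) = 2 + 90 = 92)
(F(9, -13) + 197) + y = (-7 + 197) + 92 = 190 + 92 = 282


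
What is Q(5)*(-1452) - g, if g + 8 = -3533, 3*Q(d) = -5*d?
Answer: 15641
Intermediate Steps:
Q(d) = -5*d/3 (Q(d) = (-5*d)/3 = -5*d/3)
g = -3541 (g = -8 - 3533 = -3541)
Q(5)*(-1452) - g = -5/3*5*(-1452) - 1*(-3541) = -25/3*(-1452) + 3541 = 12100 + 3541 = 15641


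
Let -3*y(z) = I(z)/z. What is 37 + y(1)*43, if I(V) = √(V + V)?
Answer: 37 - 43*√2/3 ≈ 16.730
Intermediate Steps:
I(V) = √2*√V (I(V) = √(2*V) = √2*√V)
y(z) = -√2/(3*√z) (y(z) = -√2*√z/(3*z) = -√2/(3*√z))
37 + y(1)*43 = 37 - √2/(3*√1)*43 = 37 - ⅓*√2*1*43 = 37 - √2/3*43 = 37 - 43*√2/3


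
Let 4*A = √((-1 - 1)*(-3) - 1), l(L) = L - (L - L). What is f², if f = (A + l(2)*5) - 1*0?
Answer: (40 + √5)²/16 ≈ 111.49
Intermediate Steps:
l(L) = L (l(L) = L - 1*0 = L + 0 = L)
A = √5/4 (A = √((-1 - 1)*(-3) - 1)/4 = √(-2*(-3) - 1)/4 = √(6 - 1)/4 = √5/4 ≈ 0.55902)
f = 10 + √5/4 (f = (√5/4 + 2*5) - 1*0 = (√5/4 + 10) + 0 = (10 + √5/4) + 0 = 10 + √5/4 ≈ 10.559)
f² = (10 + √5/4)²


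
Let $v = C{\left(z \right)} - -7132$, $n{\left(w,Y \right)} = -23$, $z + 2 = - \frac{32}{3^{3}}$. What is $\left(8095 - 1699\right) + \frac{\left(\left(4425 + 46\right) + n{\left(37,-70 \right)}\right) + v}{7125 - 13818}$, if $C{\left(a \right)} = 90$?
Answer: $\frac{14265586}{2231} \approx 6394.3$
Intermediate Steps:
$z = - \frac{86}{27}$ ($z = -2 - \frac{32}{3^{3}} = -2 - \frac{32}{27} = - \frac{86}{27} \approx -3.1852$)
$v = 7222$ ($v = 90 - -7132 = 90 + 7132 = 7222$)
$\left(8095 - 1699\right) + \frac{\left(\left(4425 + 46\right) + n{\left(37,-70 \right)}\right) + v}{7125 - 13818} = \left(8095 - 1699\right) + \frac{\left(\left(4425 + 46\right) - 23\right) + 7222}{7125 - 13818} = 6396 + \frac{\left(4471 - 23\right) + 7222}{-6693} = 6396 + \left(4448 + 7222\right) \left(- \frac{1}{6693}\right) = 6396 + 11670 \left(- \frac{1}{6693}\right) = 6396 - \frac{3890}{2231} = \frac{14265586}{2231}$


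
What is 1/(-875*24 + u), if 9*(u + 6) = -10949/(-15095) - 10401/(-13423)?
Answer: -1823581665/38305852483468 ≈ -4.7606e-5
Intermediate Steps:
u = -10637518468/1823581665 (u = -6 + (-10949/(-15095) - 10401/(-13423))/9 = -6 + (-10949*(-1/15095) - 10401*(-1/13423))/9 = -6 + (10949/15095 + 10401/13423)/9 = -6 + (⅑)*(303971522/202620185) = -6 + 303971522/1823581665 = -10637518468/1823581665 ≈ -5.8333)
1/(-875*24 + u) = 1/(-875*24 - 10637518468/1823581665) = 1/(-21000 - 10637518468/1823581665) = 1/(-38305852483468/1823581665) = -1823581665/38305852483468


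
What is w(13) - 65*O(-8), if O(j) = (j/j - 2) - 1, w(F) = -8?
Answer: 122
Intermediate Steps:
O(j) = -2 (O(j) = (1 - 2) - 1 = -1 - 1 = -2)
w(13) - 65*O(-8) = -8 - 65*(-2) = -8 + 130 = 122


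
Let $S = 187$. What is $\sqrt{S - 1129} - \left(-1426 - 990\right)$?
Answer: $2416 + i \sqrt{942} \approx 2416.0 + 30.692 i$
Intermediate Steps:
$\sqrt{S - 1129} - \left(-1426 - 990\right) = \sqrt{187 - 1129} - \left(-1426 - 990\right) = \sqrt{-942} - -2416 = i \sqrt{942} + 2416 = 2416 + i \sqrt{942}$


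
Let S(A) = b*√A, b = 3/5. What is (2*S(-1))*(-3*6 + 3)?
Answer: -18*I ≈ -18.0*I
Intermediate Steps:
b = ⅗ (b = 3*(⅕) = ⅗ ≈ 0.60000)
S(A) = 3*√A/5
(2*S(-1))*(-3*6 + 3) = (2*(3*√(-1)/5))*(-3*6 + 3) = (2*(3*I/5))*(-18 + 3) = (6*I/5)*(-15) = -18*I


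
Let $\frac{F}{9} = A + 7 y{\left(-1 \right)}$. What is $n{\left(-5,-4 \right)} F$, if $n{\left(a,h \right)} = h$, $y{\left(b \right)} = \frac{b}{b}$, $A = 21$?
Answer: $-1008$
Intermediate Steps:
$y{\left(b \right)} = 1$
$F = 252$ ($F = 9 \left(21 + 7 \cdot 1\right) = 9 \left(21 + 7\right) = 9 \cdot 28 = 252$)
$n{\left(-5,-4 \right)} F = \left(-4\right) 252 = -1008$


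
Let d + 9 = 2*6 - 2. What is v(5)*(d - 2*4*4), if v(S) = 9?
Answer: -279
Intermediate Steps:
d = 1 (d = -9 + (2*6 - 2) = -9 + (12 - 2) = -9 + 10 = 1)
v(5)*(d - 2*4*4) = 9*(1 - 2*4*4) = 9*(1 - 8*4) = 9*(1 - 32) = 9*(-31) = -279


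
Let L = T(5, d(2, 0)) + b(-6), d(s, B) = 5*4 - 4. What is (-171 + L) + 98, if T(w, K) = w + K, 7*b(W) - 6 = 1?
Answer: -51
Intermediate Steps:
b(W) = 1 (b(W) = 6/7 + (⅐)*1 = 6/7 + ⅐ = 1)
d(s, B) = 16 (d(s, B) = 20 - 4 = 16)
T(w, K) = K + w
L = 22 (L = (16 + 5) + 1 = 21 + 1 = 22)
(-171 + L) + 98 = (-171 + 22) + 98 = -149 + 98 = -51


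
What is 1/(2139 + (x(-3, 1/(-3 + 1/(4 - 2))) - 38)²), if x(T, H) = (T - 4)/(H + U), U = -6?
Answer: 1024/3585097 ≈ 0.00028563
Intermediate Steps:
x(T, H) = (-4 + T)/(-6 + H) (x(T, H) = (T - 4)/(H - 6) = (-4 + T)/(-6 + H))
1/(2139 + (x(-3, 1/(-3 + 1/(4 - 2))) - 38)²) = 1/(2139 + ((-4 - 3)/(-6 + 1/(-3 + 1/(4 - 2))) - 38)²) = 1/(2139 + (-7/(-6 + 1/(-3 + 1/2)) - 38)²) = 1/(2139 + (-7/(-6 + 1/(-3 + ½)) - 38)²) = 1/(2139 + (-7/(-6 + 1/(-5/2)) - 38)²) = 1/(2139 + (-7/(-6 - ⅖) - 38)²) = 1/(2139 + (-7/(-32/5) - 38)²) = 1/(2139 + (-5/32*(-7) - 38)²) = 1/(2139 + (35/32 - 38)²) = 1/(2139 + (-1181/32)²) = 1/(2139 + 1394761/1024) = 1/(3585097/1024) = 1024/3585097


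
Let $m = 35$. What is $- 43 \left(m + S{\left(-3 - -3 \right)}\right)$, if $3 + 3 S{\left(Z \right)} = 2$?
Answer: $- \frac{4472}{3} \approx -1490.7$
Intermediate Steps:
$S{\left(Z \right)} = - \frac{1}{3}$ ($S{\left(Z \right)} = -1 + \frac{1}{3} \cdot 2 = -1 + \frac{2}{3} = - \frac{1}{3}$)
$- 43 \left(m + S{\left(-3 - -3 \right)}\right) = - 43 \left(35 - \frac{1}{3}\right) = \left(-43\right) \frac{104}{3} = - \frac{4472}{3}$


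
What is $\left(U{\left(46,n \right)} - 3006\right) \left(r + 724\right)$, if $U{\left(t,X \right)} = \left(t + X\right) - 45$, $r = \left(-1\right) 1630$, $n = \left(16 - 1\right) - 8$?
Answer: $2716188$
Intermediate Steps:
$n = 7$ ($n = 15 - 8 = 7$)
$r = -1630$
$U{\left(t,X \right)} = -45 + X + t$ ($U{\left(t,X \right)} = \left(X + t\right) - 45 = -45 + X + t$)
$\left(U{\left(46,n \right)} - 3006\right) \left(r + 724\right) = \left(\left(-45 + 7 + 46\right) - 3006\right) \left(-1630 + 724\right) = \left(8 - 3006\right) \left(-906\right) = \left(-2998\right) \left(-906\right) = 2716188$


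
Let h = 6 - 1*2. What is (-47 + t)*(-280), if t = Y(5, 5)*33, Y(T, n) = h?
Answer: -23800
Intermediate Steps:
h = 4 (h = 6 - 2 = 4)
Y(T, n) = 4
t = 132 (t = 4*33 = 132)
(-47 + t)*(-280) = (-47 + 132)*(-280) = 85*(-280) = -23800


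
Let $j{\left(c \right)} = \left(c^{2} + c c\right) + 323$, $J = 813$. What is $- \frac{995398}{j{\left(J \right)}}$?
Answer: $- \frac{995398}{1322261} \approx -0.7528$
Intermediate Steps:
$j{\left(c \right)} = 323 + 2 c^{2}$ ($j{\left(c \right)} = \left(c^{2} + c^{2}\right) + 323 = 2 c^{2} + 323 = 323 + 2 c^{2}$)
$- \frac{995398}{j{\left(J \right)}} = - \frac{995398}{323 + 2 \cdot 813^{2}} = - \frac{995398}{323 + 2 \cdot 660969} = - \frac{995398}{323 + 1321938} = - \frac{995398}{1322261}$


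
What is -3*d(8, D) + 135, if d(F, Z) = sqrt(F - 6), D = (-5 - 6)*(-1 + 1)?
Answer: 135 - 3*sqrt(2) ≈ 130.76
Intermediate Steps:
D = 0 (D = -11*0 = 0)
d(F, Z) = sqrt(-6 + F)
-3*d(8, D) + 135 = -3*sqrt(-6 + 8) + 135 = -3*sqrt(2) + 135 = 135 - 3*sqrt(2)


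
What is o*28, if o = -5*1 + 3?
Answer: -56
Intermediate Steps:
o = -2 (o = -5 + 3 = -2)
o*28 = -2*28 = -56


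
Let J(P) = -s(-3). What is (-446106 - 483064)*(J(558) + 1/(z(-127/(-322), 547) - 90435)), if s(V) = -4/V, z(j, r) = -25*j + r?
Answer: 11954227343300/9649037 ≈ 1.2389e+6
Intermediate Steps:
z(j, r) = r - 25*j
J(P) = -4/3 (J(P) = -(-4)/(-3) = -(-4)*(-1)/3 = -1*4/3 = -4/3)
(-446106 - 483064)*(J(558) + 1/(z(-127/(-322), 547) - 90435)) = (-446106 - 483064)*(-4/3 + 1/((547 - (-3175)/(-322)) - 90435)) = -929170*(-4/3 + 1/((547 - (-3175)*(-1)/322) - 90435)) = -929170*(-4/3 + 1/((547 - 25*127/322) - 90435)) = -929170*(-4/3 + 1/((547 - 3175/322) - 90435)) = -929170*(-4/3 + 1/(172959/322 - 90435)) = -929170*(-4/3 + 1/(-28947111/322)) = -929170*(-4/3 - 322/28947111) = -929170*(-12865490/9649037) = 11954227343300/9649037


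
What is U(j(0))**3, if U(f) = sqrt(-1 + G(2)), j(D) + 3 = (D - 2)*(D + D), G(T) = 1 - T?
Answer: -2*I*sqrt(2) ≈ -2.8284*I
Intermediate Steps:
j(D) = -3 + 2*D*(-2 + D) (j(D) = -3 + (D - 2)*(D + D) = -3 + (-2 + D)*(2*D) = -3 + 2*D*(-2 + D))
U(f) = I*sqrt(2) (U(f) = sqrt(-1 + (1 - 1*2)) = sqrt(-1 + (1 - 2)) = sqrt(-1 - 1) = sqrt(-2) = I*sqrt(2))
U(j(0))**3 = (I*sqrt(2))**3 = -2*I*sqrt(2)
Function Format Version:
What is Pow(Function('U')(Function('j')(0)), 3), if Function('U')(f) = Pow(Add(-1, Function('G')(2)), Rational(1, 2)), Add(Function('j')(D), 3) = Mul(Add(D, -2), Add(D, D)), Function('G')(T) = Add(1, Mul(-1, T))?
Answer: Mul(-2, I, Pow(2, Rational(1, 2))) ≈ Mul(-2.8284, I)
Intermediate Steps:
Function('j')(D) = Add(-3, Mul(2, D, Add(-2, D))) (Function('j')(D) = Add(-3, Mul(Add(D, -2), Add(D, D))) = Add(-3, Mul(Add(-2, D), Mul(2, D))) = Add(-3, Mul(2, D, Add(-2, D))))
Function('U')(f) = Mul(I, Pow(2, Rational(1, 2))) (Function('U')(f) = Pow(Add(-1, Add(1, Mul(-1, 2))), Rational(1, 2)) = Pow(Add(-1, Add(1, -2)), Rational(1, 2)) = Pow(Add(-1, -1), Rational(1, 2)) = Pow(-2, Rational(1, 2)) = Mul(I, Pow(2, Rational(1, 2))))
Pow(Function('U')(Function('j')(0)), 3) = Pow(Mul(I, Pow(2, Rational(1, 2))), 3) = Mul(-2, I, Pow(2, Rational(1, 2)))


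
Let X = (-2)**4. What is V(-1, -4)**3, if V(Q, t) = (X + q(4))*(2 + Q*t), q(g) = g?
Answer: 1728000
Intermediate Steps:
X = 16
V(Q, t) = 40 + 20*Q*t (V(Q, t) = (16 + 4)*(2 + Q*t) = 20*(2 + Q*t) = 40 + 20*Q*t)
V(-1, -4)**3 = (40 + 20*(-1)*(-4))**3 = (40 + 80)**3 = 120**3 = 1728000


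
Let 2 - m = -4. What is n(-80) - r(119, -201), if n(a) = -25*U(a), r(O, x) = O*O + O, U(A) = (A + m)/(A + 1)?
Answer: -1129970/79 ≈ -14303.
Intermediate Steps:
m = 6 (m = 2 - 1*(-4) = 2 + 4 = 6)
U(A) = (6 + A)/(1 + A) (U(A) = (A + 6)/(A + 1) = (6 + A)/(1 + A))
r(O, x) = O + O² (r(O, x) = O² + O = O + O²)
n(a) = -25*(6 + a)/(1 + a)
n(-80) - r(119, -201) = 25*(-6 - 1*(-80))/(1 - 80) - 119*(1 + 119) = 25*(-6 + 80)/(-79) - 119*120 = 25*(-1/79)*74 - 1*14280 = -1850/79 - 14280 = -1129970/79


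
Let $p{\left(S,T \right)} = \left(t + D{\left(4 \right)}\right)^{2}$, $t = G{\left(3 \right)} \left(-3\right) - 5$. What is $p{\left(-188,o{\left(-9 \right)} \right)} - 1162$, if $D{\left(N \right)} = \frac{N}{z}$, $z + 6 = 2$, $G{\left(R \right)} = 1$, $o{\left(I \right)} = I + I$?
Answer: $-1081$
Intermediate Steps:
$o{\left(I \right)} = 2 I$
$z = -4$ ($z = -6 + 2 = -4$)
$t = -8$ ($t = 1 \left(-3\right) - 5 = -3 - 5 = -8$)
$D{\left(N \right)} = - \frac{N}{4}$ ($D{\left(N \right)} = \frac{N}{-4} = N \left(- \frac{1}{4}\right) = - \frac{N}{4}$)
$p{\left(S,T \right)} = 81$ ($p{\left(S,T \right)} = \left(-8 - 1\right)^{2} = \left(-9\right)^{2} = 81$)
$p{\left(-188,o{\left(-9 \right)} \right)} - 1162 = 81 - 1162 = -1081$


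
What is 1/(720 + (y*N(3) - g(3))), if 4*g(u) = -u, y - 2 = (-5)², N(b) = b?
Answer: 4/3207 ≈ 0.0012473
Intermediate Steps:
y = 27 (y = 2 + (-5)² = 2 + 25 = 27)
g(u) = -u/4 (g(u) = (-u)/4 = -u/4)
1/(720 + (y*N(3) - g(3))) = 1/(720 + (27*3 - (-1)*3/4)) = 1/(720 + (81 - 1*(-¾))) = 1/(720 + (81 + ¾)) = 1/(720 + 327/4) = 1/(3207/4) = 4/3207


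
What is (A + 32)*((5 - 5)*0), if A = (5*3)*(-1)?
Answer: 0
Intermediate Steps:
A = -15 (A = 15*(-1) = -15)
(A + 32)*((5 - 5)*0) = (-15 + 32)*((5 - 5)*0) = 17*(0*0) = 17*0 = 0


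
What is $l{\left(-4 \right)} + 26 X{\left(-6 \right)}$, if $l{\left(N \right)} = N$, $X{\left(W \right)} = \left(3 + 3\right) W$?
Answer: $-940$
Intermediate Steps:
$X{\left(W \right)} = 6 W$
$l{\left(-4 \right)} + 26 X{\left(-6 \right)} = -4 + 26 \cdot 6 \left(-6\right) = -4 + 26 \left(-36\right) = -4 - 936 = -940$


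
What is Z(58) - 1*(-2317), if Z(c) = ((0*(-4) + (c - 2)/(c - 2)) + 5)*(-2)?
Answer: 2305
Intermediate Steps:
Z(c) = -12 (Z(c) = ((0 + (-2 + c)/(-2 + c)) + 5)*(-2) = ((0 + 1) + 5)*(-2) = (1 + 5)*(-2) = 6*(-2) = -12)
Z(58) - 1*(-2317) = -12 - 1*(-2317) = -12 + 2317 = 2305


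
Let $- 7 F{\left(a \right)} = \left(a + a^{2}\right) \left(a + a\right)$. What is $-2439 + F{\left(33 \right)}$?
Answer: $- \frac{91125}{7} \approx -13018.0$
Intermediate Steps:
$F{\left(a \right)} = - \frac{2 a \left(a + a^{2}\right)}{7}$ ($F{\left(a \right)} = - \frac{\left(a + a^{2}\right) \left(a + a\right)}{7} = - \frac{\left(a + a^{2}\right) 2 a}{7} = - \frac{2 a \left(a + a^{2}\right)}{7}$)
$-2439 + F{\left(33 \right)} = -2439 + \frac{2 \cdot 33^{2} \left(-1 - 33\right)}{7} = -2439 + \frac{2}{7} \cdot 1089 \left(-1 - 33\right) = -2439 + \frac{2}{7} \cdot 1089 \left(-34\right) = -2439 - \frac{74052}{7} = - \frac{91125}{7}$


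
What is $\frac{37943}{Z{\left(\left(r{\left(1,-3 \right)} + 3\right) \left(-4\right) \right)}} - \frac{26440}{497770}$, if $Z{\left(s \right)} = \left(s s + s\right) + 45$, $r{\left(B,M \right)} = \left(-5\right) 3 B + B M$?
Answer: $\frac{7606853}{746655} \approx 10.188$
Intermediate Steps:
$r{\left(B,M \right)} = - 15 B + B M$
$Z{\left(s \right)} = 45 + s + s^{2}$ ($Z{\left(s \right)} = \left(s^{2} + s\right) + 45 = \left(s + s^{2}\right) + 45 = 45 + s + s^{2}$)
$\frac{37943}{Z{\left(\left(r{\left(1,-3 \right)} + 3\right) \left(-4\right) \right)}} - \frac{26440}{497770} = \frac{37943}{45 + \left(1 \left(-15 - 3\right) + 3\right) \left(-4\right) + \left(\left(1 \left(-15 - 3\right) + 3\right) \left(-4\right)\right)^{2}} - \frac{26440}{497770} = \frac{37943}{45 + \left(1 \left(-18\right) + 3\right) \left(-4\right) + \left(\left(1 \left(-18\right) + 3\right) \left(-4\right)\right)^{2}} - \frac{2644}{49777} = \frac{37943}{45 + \left(-18 + 3\right) \left(-4\right) + \left(\left(-18 + 3\right) \left(-4\right)\right)^{2}} - \frac{2644}{49777} = \frac{37943}{45 - -60 + \left(\left(-15\right) \left(-4\right)\right)^{2}} - \frac{2644}{49777} = \frac{37943}{45 + 60 + 60^{2}} - \frac{2644}{49777} = \frac{37943}{45 + 60 + 3600} - \frac{2644}{49777} = \frac{37943}{3705} - \frac{2644}{49777} = 37943 \cdot \frac{1}{3705} - \frac{2644}{49777} = \frac{1997}{195} - \frac{2644}{49777} = \frac{7606853}{746655}$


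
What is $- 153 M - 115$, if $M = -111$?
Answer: $16868$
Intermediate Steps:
$- 153 M - 115 = \left(-153\right) \left(-111\right) - 115 = 16983 - 115 = 16868$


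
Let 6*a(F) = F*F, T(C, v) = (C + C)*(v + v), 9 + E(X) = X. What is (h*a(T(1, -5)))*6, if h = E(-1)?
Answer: -4000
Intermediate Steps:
E(X) = -9 + X
h = -10 (h = -9 - 1 = -10)
T(C, v) = 4*C*v (T(C, v) = (2*C)*(2*v) = 4*C*v)
a(F) = F²/6 (a(F) = (F*F)/6 = F²/6)
(h*a(T(1, -5)))*6 = -5*(4*1*(-5))²/3*6 = -5*(-20)²/3*6 = -5*400/3*6 = -10*200/3*6 = -2000/3*6 = -4000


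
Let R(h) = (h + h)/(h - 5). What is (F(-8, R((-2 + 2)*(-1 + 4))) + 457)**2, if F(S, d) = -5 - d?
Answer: 204304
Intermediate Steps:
R(h) = 2*h/(-5 + h) (R(h) = (2*h)/(-5 + h) = 2*h/(-5 + h))
(F(-8, R((-2 + 2)*(-1 + 4))) + 457)**2 = ((-5 - 2*(-2 + 2)*(-1 + 4)/(-5 + (-2 + 2)*(-1 + 4))) + 457)**2 = ((-5 - 2*0*3/(-5 + 0*3)) + 457)**2 = ((-5 - 2*0/(-5 + 0)) + 457)**2 = ((-5 - 2*0/(-5)) + 457)**2 = ((-5 - 2*0*(-1)/5) + 457)**2 = ((-5 - 1*0) + 457)**2 = ((-5 + 0) + 457)**2 = (-5 + 457)**2 = 452**2 = 204304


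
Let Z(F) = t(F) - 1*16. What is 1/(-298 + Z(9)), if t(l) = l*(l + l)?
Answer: -1/152 ≈ -0.0065789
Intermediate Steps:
t(l) = 2*l² (t(l) = l*(2*l) = 2*l²)
Z(F) = -16 + 2*F² (Z(F) = 2*F² - 1*16 = 2*F² - 16 = -16 + 2*F²)
1/(-298 + Z(9)) = 1/(-298 + (-16 + 2*9²)) = 1/(-298 + (-16 + 2*81)) = 1/(-298 + (-16 + 162)) = 1/(-298 + 146) = 1/(-152) = -1/152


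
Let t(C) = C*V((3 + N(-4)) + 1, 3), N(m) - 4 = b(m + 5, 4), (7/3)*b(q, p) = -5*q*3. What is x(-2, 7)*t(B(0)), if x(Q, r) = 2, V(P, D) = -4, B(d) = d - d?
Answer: 0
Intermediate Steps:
b(q, p) = -45*q/7 (b(q, p) = 3*(-5*q*3)/7 = 3*(-15*q)/7 = -45*q/7)
N(m) = -197/7 - 45*m/7 (N(m) = 4 - 45*(m + 5)/7 = 4 - 45*(5 + m)/7 = 4 + (-225/7 - 45*m/7) = -197/7 - 45*m/7)
B(d) = 0
t(C) = -4*C (t(C) = C*(-4) = -4*C)
x(-2, 7)*t(B(0)) = 2*(-4*0) = 2*0 = 0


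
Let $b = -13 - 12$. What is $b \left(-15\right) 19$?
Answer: $7125$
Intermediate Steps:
$b = -25$
$b \left(-15\right) 19 = \left(-25\right) \left(-15\right) 19 = 375 \cdot 19 = 7125$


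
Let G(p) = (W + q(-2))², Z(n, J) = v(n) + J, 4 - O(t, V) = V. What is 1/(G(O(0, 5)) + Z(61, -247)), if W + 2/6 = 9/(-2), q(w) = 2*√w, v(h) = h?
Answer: 36*I/(-6143*I + 696*√2) ≈ -0.0057136 + 0.0009155*I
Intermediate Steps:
O(t, V) = 4 - V
Z(n, J) = J + n (Z(n, J) = n + J = J + n)
W = -29/6 (W = -⅓ + 9/(-2) = -⅓ + 9*(-½) = -⅓ - 9/2 = -29/6 ≈ -4.8333)
G(p) = (-29/6 + 2*I*√2)² (G(p) = (-29/6 + 2*√(-2))² = (-29/6 + 2*(I*√2))² = (-29/6 + 2*I*√2)²)
1/(G(O(0, 5)) + Z(61, -247)) = 1/((553/36 - 58*I*√2/3) + (-247 + 61)) = 1/((553/36 - 58*I*√2/3) - 186) = 1/(-6143/36 - 58*I*√2/3)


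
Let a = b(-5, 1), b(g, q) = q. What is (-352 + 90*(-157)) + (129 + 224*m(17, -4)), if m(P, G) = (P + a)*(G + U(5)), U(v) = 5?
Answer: -10321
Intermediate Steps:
a = 1
m(P, G) = (1 + P)*(5 + G) (m(P, G) = (P + 1)*(G + 5) = (1 + P)*(5 + G))
(-352 + 90*(-157)) + (129 + 224*m(17, -4)) = (-352 + 90*(-157)) + (129 + 224*(5 - 4 + 5*17 - 4*17)) = (-352 - 14130) + (129 + 224*(5 - 4 + 85 - 68)) = -14482 + (129 + 224*18) = -14482 + (129 + 4032) = -14482 + 4161 = -10321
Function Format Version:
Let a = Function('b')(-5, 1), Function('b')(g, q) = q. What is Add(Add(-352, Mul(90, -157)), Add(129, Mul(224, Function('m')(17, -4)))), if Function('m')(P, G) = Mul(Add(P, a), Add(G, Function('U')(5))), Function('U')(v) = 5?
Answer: -10321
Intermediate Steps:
a = 1
Function('m')(P, G) = Mul(Add(1, P), Add(5, G)) (Function('m')(P, G) = Mul(Add(P, 1), Add(G, 5)) = Mul(Add(1, P), Add(5, G)))
Add(Add(-352, Mul(90, -157)), Add(129, Mul(224, Function('m')(17, -4)))) = Add(Add(-352, Mul(90, -157)), Add(129, Mul(224, Add(5, -4, Mul(5, 17), Mul(-4, 17))))) = Add(Add(-352, -14130), Add(129, Mul(224, Add(5, -4, 85, -68)))) = Add(-14482, Add(129, Mul(224, 18))) = Add(-14482, Add(129, 4032)) = Add(-14482, 4161) = -10321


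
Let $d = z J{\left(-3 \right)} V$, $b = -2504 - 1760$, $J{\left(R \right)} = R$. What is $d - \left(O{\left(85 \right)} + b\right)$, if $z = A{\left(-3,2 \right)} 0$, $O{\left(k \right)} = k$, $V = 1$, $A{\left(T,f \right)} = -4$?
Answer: $4179$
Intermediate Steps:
$b = -4264$ ($b = -2504 - 1760 = -4264$)
$z = 0$ ($z = \left(-4\right) 0 = 0$)
$d = 0$ ($d = 0 \left(-3\right) 1 = 0 \cdot 1 = 0$)
$d - \left(O{\left(85 \right)} + b\right) = 0 - \left(85 - 4264\right) = 0 - -4179 = 0 + 4179 = 4179$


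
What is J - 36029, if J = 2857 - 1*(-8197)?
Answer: -24975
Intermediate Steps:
J = 11054 (J = 2857 + 8197 = 11054)
J - 36029 = 11054 - 36029 = -24975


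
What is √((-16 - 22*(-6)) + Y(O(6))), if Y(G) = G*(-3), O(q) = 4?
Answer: 2*√26 ≈ 10.198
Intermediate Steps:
Y(G) = -3*G
√((-16 - 22*(-6)) + Y(O(6))) = √((-16 - 22*(-6)) - 3*4) = √((-16 + 132) - 12) = √(116 - 12) = √104 = 2*√26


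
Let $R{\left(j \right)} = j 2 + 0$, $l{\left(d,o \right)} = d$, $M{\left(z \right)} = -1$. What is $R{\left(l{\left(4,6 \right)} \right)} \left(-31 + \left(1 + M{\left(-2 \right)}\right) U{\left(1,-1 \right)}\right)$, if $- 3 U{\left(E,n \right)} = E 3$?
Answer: $-248$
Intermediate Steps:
$U{\left(E,n \right)} = - E$ ($U{\left(E,n \right)} = - \frac{E 3}{3} = - \frac{3 E}{3} = - E$)
$R{\left(j \right)} = 2 j$ ($R{\left(j \right)} = 2 j + 0 = 2 j$)
$R{\left(l{\left(4,6 \right)} \right)} \left(-31 + \left(1 + M{\left(-2 \right)}\right) U{\left(1,-1 \right)}\right) = 2 \cdot 4 \left(-31 + \left(1 - 1\right) \left(\left(-1\right) 1\right)\right) = 8 \left(-31 + 0 \left(-1\right)\right) = 8 \left(-31 + 0\right) = 8 \left(-31\right) = -248$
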